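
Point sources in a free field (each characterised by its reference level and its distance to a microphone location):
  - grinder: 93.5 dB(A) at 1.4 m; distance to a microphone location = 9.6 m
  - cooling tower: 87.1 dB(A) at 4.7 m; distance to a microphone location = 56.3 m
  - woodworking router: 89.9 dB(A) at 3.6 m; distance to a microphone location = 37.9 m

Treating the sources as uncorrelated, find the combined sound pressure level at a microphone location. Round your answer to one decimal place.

77.8 dB(A)

Apply inverse-square spreading to bring every level to the receiver, then sum 10^(L/10).
grinder: 93.5 − 20·log₁₀(9.6/1.4) = 93.5 − 16.72 = 76.78 dB(A).
cooling tower: 87.1 − 20·log₁₀(56.3/4.7) = 87.1 − 21.57 = 65.53 dB(A).
woodworking router: 89.9 − 20·log₁₀(37.9/3.6) = 89.9 − 20.45 = 69.45 dB(A).
Σ 10^(L/10) = 6.000e+07 → L_total = 10·log₁₀(6.000e+07) = 77.78 dB(A).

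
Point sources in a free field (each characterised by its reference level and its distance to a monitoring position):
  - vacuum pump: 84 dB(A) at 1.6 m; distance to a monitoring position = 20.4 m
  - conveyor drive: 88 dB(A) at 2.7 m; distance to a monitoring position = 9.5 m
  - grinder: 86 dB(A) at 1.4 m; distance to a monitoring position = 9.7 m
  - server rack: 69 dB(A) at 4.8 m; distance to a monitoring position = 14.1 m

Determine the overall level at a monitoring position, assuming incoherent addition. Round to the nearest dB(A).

78 dB(A)

Apply inverse-square spreading to bring every level to the receiver, then sum 10^(L/10).
vacuum pump: 84 − 20·log₁₀(20.4/1.6) = 84 − 22.11 = 61.89 dB(A).
conveyor drive: 88 − 20·log₁₀(9.5/2.7) = 88 − 10.93 = 77.07 dB(A).
grinder: 86 − 20·log₁₀(9.7/1.4) = 86 − 16.81 = 69.19 dB(A).
server rack: 69 − 20·log₁₀(14.1/4.8) = 69 − 9.36 = 59.64 dB(A).
Σ 10^(L/10) = 6.172e+07 → L_total = 10·log₁₀(6.172e+07) = 77.90 dB(A).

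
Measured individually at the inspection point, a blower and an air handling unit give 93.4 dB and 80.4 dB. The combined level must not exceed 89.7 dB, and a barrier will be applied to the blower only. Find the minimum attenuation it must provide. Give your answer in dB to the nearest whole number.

4 dB

Everything except the blower sums to 10^(80.4/10) = 1.096e+08 in linear terms, 80.40 dB.
The limit corresponds to 10^(89.7/10) = 9.333e+08; subtracting the fixed part leaves 8.236e+08 for the blower, i.e. 89.16 dB.
So the blower must be reduced from 93.4 to 89.16 dB: IL = 4.24 dB.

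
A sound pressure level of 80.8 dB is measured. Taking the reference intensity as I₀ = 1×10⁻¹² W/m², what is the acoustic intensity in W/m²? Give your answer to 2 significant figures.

0.00012 W/m²

L = 10·log₁₀(I/I₀) ⇒ I = I₀·10^(L/10) = 10⁻¹² × 10^8.08.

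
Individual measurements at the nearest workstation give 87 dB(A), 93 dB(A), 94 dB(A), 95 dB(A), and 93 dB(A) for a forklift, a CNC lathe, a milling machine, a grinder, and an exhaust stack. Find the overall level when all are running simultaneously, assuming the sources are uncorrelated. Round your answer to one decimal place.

100.1 dB(A)

Incoherent sources combine by intensity addition: L_total = 10·log₁₀(Σ 10^(L_i/10)).
Σ 10^(L/10) = 10^(87/10) + 10^(93/10) + 10^(94/10) + 10^(95/10) + 10^(93/10) = 1.017e+10.
L_total = 10·log₁₀(1.017e+10) = 100.07 dB(A).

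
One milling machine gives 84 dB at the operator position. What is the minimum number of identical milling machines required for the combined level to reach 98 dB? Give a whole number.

26

N identical sources give L₁ + 10·log₁₀ N, so require 10·log₁₀ N ≥ 98 − 84 = 14.0 dB.
N ≥ 10^(14.0/10) = 25.119, so N = 26.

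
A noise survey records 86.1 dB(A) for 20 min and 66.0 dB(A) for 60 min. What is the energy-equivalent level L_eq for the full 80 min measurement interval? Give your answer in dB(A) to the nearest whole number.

Weight each interval's intensity by its duration and average over T = 80 min:
Σ tᵢ·10^(Lᵢ/10) = 20·10^(86.1/10) + 60·10^(66.0/10) = 8.386e+09.
L_eq = 10·log₁₀(8.386e+09/80) = 80.20 dB(A).

80 dB(A)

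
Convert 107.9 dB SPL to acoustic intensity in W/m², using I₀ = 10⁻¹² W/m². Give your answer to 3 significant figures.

I/I₀ = 10^(107.9/10) = 6.166e+10, so I = 6.166e+10 × 10⁻¹² W/m².

0.0617 W/m²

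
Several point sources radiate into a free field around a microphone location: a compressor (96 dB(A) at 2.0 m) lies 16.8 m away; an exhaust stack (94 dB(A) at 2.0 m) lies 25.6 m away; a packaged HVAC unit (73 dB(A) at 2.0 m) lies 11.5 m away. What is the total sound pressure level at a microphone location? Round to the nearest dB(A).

Apply inverse-square spreading to bring every level to the receiver, then sum 10^(L/10).
compressor: 96 − 20·log₁₀(16.8/2.0) = 96 − 18.49 = 77.51 dB(A).
exhaust stack: 94 − 20·log₁₀(25.6/2.0) = 94 − 22.14 = 71.86 dB(A).
packaged HVAC unit: 73 − 20·log₁₀(11.5/2.0) = 73 − 15.19 = 57.81 dB(A).
Σ 10^(L/10) = 7.236e+07 → L_total = 10·log₁₀(7.236e+07) = 78.59 dB(A).

79 dB(A)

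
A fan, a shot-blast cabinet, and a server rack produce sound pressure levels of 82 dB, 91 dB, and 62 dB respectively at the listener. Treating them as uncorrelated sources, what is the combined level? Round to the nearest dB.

92 dB

Incoherent sources combine by intensity addition: L_total = 10·log₁₀(Σ 10^(L_i/10)).
Σ 10^(L/10) = 10^(82/10) + 10^(91/10) + 10^(62/10) = 1.419e+09.
L_total = 10·log₁₀(1.419e+09) = 91.52 dB.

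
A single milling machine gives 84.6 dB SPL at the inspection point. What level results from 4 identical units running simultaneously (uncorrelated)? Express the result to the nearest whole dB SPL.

91 dB SPL

With 4 equal, uncorrelated contributions the intensity is 4× that of one unit, giving a rise of 10·log₁₀ 4.
L_total = 84.6 + 10·log₁₀(4) = 84.6 + 6.021 = 90.62 dB SPL.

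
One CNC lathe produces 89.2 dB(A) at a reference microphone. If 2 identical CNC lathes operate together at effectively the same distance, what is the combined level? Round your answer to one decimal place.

N identical incoherent sources raise the level by 10·log₁₀ N.
L_total = 89.2 + 10·log₁₀(2) = 89.2 + 3.010 = 92.21 dB(A).

92.2 dB(A)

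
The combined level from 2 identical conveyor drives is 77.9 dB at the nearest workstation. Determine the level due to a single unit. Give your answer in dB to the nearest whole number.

75 dB

2 equal contributions raise the level by 10·log₁₀ 2 = 3.010 dB, so each unit alone gives 77.9 − 3.010.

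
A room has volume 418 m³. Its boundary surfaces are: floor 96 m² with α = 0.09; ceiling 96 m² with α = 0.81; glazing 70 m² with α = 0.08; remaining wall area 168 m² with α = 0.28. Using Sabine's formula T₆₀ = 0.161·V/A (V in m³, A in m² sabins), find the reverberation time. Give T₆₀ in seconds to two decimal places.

A = Σ Sᵢαᵢ = 96·0.09 + 96·0.81 + 70·0.08 + 168·0.28 = 139.04 m².
T₆₀ = 0.161 × 418 / 139.04 = 0.484 s.

0.48 s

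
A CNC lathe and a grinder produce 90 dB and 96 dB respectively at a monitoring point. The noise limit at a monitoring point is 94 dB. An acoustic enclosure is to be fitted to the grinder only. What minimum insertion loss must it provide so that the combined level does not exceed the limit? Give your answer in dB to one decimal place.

4.2 dB

The untreated sources together contribute 10^(90/10) = 1.000e+09, i.e. 90.00 dB.
To meet 94 dB overall, the treated grinder may contribute at most 10^(94/10) − 1.000e+09 = 1.512e+09, i.e. 91.80 dB.
So the grinder must be reduced from 96 to 91.80 dB: IL = 4.20 dB.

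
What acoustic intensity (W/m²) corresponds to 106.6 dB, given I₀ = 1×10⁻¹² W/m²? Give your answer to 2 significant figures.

0.046 W/m²

L = 10·log₁₀(I/I₀) ⇒ I = I₀·10^(L/10) = 10⁻¹² × 10^10.66.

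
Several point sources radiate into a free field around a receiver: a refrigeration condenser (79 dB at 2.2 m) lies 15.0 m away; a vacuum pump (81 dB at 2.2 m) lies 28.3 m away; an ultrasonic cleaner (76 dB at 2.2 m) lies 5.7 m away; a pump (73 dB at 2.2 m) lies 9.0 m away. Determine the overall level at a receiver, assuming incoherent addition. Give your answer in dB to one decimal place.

69.8 dB

Propagate each source to the receiver with L = L_ref − 20·log₁₀(r/r_ref), then add intensities.
refrigeration condenser: 79 − 20·log₁₀(15.0/2.2) = 79 − 16.67 = 62.33 dB.
vacuum pump: 81 − 20·log₁₀(28.3/2.2) = 81 − 22.19 = 58.81 dB.
ultrasonic cleaner: 76 − 20·log₁₀(5.7/2.2) = 76 − 8.27 = 67.73 dB.
pump: 73 − 20·log₁₀(9.0/2.2) = 73 − 12.24 = 60.76 dB.
Σ 10^(L/10) = 9.592e+06 → L_total = 10·log₁₀(9.592e+06) = 69.82 dB.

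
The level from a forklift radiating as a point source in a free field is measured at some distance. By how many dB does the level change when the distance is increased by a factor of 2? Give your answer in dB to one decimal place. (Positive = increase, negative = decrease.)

With spherical spreading the level changes by −20·log₁₀(r₂/r₁).
ΔL = −20·log₁₀(2) = -6.02 dB.

-6.0 dB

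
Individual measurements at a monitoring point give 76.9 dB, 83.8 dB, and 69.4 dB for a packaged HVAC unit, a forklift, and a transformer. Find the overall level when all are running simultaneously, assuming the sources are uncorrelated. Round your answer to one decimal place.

84.7 dB

Incoherent sources combine by intensity addition: L_total = 10·log₁₀(Σ 10^(L_i/10)).
Σ 10^(L/10) = 10^(76.9/10) + 10^(83.8/10) + 10^(69.4/10) = 2.976e+08.
L_total = 10·log₁₀(2.976e+08) = 84.74 dB.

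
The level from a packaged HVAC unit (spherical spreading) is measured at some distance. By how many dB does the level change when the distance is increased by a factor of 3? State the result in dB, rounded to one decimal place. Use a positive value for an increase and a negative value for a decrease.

-9.5 dB

Point-source spreading: ΔL = −20·log₁₀(r₂/r₁).
ΔL = −20·log₁₀(3) = -9.54 dB.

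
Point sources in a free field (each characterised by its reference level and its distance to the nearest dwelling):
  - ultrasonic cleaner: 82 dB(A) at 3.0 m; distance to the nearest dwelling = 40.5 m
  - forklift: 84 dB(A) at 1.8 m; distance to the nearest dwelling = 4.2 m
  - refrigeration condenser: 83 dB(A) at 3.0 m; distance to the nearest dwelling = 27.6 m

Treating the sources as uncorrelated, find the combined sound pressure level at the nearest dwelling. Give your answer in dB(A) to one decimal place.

Propagate each source to the receiver with L = L_ref − 20·log₁₀(r/r_ref), then add intensities.
ultrasonic cleaner: 82 − 20·log₁₀(40.5/3.0) = 82 − 22.61 = 59.39 dB(A).
forklift: 84 − 20·log₁₀(4.2/1.8) = 84 − 7.36 = 76.64 dB(A).
refrigeration condenser: 83 − 20·log₁₀(27.6/3.0) = 83 − 19.28 = 63.72 dB(A).
Σ 10^(L/10) = 4.936e+07 → L_total = 10·log₁₀(4.936e+07) = 76.93 dB(A).

76.9 dB(A)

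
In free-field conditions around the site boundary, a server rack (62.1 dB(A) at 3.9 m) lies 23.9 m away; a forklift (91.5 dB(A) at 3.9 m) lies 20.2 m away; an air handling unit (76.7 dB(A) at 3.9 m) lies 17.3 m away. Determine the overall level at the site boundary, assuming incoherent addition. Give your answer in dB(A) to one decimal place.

First find each source's level at the receiver (point-source: −20·log₁₀(r/r_ref)), then combine on an intensity basis.
server rack: 62.1 − 20·log₁₀(23.9/3.9) = 62.1 − 15.75 = 46.35 dB(A).
forklift: 91.5 − 20·log₁₀(20.2/3.9) = 91.5 − 14.29 = 77.21 dB(A).
air handling unit: 76.7 − 20·log₁₀(17.3/3.9) = 76.7 − 12.94 = 63.76 dB(A).
Σ 10^(L/10) = 5.507e+07 → L_total = 10·log₁₀(5.507e+07) = 77.41 dB(A).

77.4 dB(A)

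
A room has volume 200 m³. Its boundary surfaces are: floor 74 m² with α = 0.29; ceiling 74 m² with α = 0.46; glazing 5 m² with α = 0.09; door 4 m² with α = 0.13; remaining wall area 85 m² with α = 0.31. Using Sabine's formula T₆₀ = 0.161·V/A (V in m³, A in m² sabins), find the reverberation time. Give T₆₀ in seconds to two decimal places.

Summing Sᵢαᵢ: 74·0.29 + 74·0.46 + 5·0.09 + 4·0.13 + 85·0.31 = 82.82 m².
T₆₀ = 0.161·V/A = 0.161·200/82.82 = 0.389 s.

0.39 s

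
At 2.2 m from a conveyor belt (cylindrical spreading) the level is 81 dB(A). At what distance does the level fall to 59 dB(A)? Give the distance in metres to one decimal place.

The 22.0 dB drop corresponds to a distance ratio of 10^(22.0/10) for a line source.
r₂ = 2.2·10^((81−59)/10) = 2.2·10^(22.0/10) = 348.68 m.

348.7 m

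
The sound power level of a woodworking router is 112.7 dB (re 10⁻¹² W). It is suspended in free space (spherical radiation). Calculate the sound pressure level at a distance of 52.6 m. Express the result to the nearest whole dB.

67 dB

The power spreads over a sphere of area 4π·r², so L_p = L_w − 10·log₁₀(4π·r²).
4π·r² = 3.477e+04 m², 10·log₁₀ of that is 45.412 dB.
L_p = 112.7 − 45.412 = 67.29 dB.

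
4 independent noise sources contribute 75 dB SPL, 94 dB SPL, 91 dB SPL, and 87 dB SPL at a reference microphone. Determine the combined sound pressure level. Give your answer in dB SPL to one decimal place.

Incoherent sources combine by intensity addition: L_total = 10·log₁₀(Σ 10^(L_i/10)).
Σ 10^(L/10) = 10^(75/10) + 10^(94/10) + 10^(91/10) + 10^(87/10) = 4.304e+09.
L_total = 10·log₁₀(4.304e+09) = 96.34 dB SPL.

96.3 dB SPL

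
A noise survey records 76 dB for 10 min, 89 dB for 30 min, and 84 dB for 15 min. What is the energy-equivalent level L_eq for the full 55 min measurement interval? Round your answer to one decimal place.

87.1 dB

Weight each interval's intensity by its duration and average over T = 55 min:
Σ tᵢ·10^(Lᵢ/10) = 10·10^(76/10) + 30·10^(89/10) + 15·10^(84/10) = 2.800e+10.
L_eq = 10·log₁₀(2.800e+10/55) = 87.07 dB.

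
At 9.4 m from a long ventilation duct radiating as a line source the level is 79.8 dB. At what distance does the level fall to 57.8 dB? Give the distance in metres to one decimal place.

1489.8 m

Line-source spreading drops the level by 10·log₁₀(r₂/r₁); inverting, r₂/r₁ = 10^(ΔL/10).
r₂ = 9.4·10^((79.8−57.8)/10) = 9.4·10^(22.0/10) = 1489.80 m.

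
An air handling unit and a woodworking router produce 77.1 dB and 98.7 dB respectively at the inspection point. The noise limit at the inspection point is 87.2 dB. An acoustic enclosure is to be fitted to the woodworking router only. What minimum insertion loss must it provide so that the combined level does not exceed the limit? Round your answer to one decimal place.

11.9 dB

Everything except the woodworking router sums to 10^(77.1/10) = 5.129e+07 in linear terms, 77.10 dB.
To meet 87.2 dB overall, the treated woodworking router may contribute at most 10^(87.2/10) − 5.129e+07 = 4.735e+08, i.e. 86.75 dB.
So the woodworking router must be reduced from 98.7 to 86.75 dB: IL = 11.95 dB.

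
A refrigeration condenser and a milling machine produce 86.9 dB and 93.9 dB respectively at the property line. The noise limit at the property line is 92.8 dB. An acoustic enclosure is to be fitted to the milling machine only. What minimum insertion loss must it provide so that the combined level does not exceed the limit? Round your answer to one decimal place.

Everything except the milling machine sums to 10^(86.9/10) = 4.898e+08 in linear terms, 86.90 dB.
To meet 92.8 dB overall, the treated milling machine may contribute at most 10^(92.8/10) − 4.898e+08 = 1.416e+09, i.e. 91.51 dB.
So the milling machine must be reduced from 93.9 to 91.51 dB: IL = 2.39 dB.

2.4 dB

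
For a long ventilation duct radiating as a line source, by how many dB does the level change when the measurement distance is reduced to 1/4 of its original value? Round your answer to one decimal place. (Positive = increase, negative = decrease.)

+6.0 dB

With cylindrical spreading the level changes by −10·log₁₀(r₂/r₁).
ΔL = −10·log₁₀(0.25) = +6.02 dB.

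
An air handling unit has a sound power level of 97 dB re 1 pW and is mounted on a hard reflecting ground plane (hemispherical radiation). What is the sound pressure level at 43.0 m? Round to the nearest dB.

56 dB

Free-field hemispherical radiation: L_p = L_w − 10·log₁₀(2π·r²), r = 43.0 m.
2π·r² = 1.162e+04 m², 10·log₁₀ of that is 40.651 dB.
L_p = 97 − 40.651 = 56.35 dB.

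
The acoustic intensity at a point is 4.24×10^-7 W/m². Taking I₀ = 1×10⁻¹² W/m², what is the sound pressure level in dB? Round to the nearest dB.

56 dB

Dividing by I₀ shifts the exponent by 12: I/I₀ = 4.24×10^5.
L = 10·(0.6274 + 5) = 56.27 dB.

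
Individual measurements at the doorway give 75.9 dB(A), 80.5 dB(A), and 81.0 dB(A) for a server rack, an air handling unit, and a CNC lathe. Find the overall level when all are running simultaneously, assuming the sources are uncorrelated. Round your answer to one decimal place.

84.4 dB(A)

For uncorrelated sources the intensities add, so convert each level to linear form, sum, and take 10·log₁₀ of the total.
Σ 10^(L/10) = 10^(75.9/10) + 10^(80.5/10) + 10^(81.0/10) = 2.770e+08.
L_total = 10·log₁₀(2.770e+08) = 84.42 dB(A).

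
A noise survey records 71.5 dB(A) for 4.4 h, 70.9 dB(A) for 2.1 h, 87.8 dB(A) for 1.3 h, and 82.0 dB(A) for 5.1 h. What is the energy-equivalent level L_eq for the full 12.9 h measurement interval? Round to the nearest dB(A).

81 dB(A)

The energy average is taken in the linear domain: L_eq = 10·log₁₀[(Σ tᵢ·10^(Lᵢ/10))/T], T = 12.9 h.
Σ tᵢ·10^(Lᵢ/10) = 4.4·10^(71.5/10) + 2.1·10^(70.9/10) + 1.3·10^(87.8/10) + 5.1·10^(82.0/10) = 1.680e+09.
L_eq = 10·log₁₀(1.680e+09/12.9) = 81.15 dB(A).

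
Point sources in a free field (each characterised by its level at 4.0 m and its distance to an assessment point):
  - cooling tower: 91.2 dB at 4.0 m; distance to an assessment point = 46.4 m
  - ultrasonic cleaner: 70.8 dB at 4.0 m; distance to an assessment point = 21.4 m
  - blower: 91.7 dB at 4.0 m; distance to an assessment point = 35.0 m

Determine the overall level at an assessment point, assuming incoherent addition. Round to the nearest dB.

75 dB

First find each source's level at the receiver (point-source: −20·log₁₀(r/r_ref)), then combine on an intensity basis.
cooling tower: 91.2 − 20·log₁₀(46.4/4.0) = 91.2 − 21.29 = 69.91 dB.
ultrasonic cleaner: 70.8 − 20·log₁₀(21.4/4.0) = 70.8 − 14.57 = 56.23 dB.
blower: 91.7 − 20·log₁₀(35.0/4.0) = 91.7 − 18.84 = 72.86 dB.
Σ 10^(L/10) = 2.954e+07 → L_total = 10·log₁₀(2.954e+07) = 74.70 dB.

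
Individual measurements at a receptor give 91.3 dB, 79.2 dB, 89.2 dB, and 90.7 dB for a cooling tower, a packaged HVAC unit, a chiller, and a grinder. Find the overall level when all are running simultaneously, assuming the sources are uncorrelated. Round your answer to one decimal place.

95.4 dB

Incoherent sources combine by intensity addition: L_total = 10·log₁₀(Σ 10^(L_i/10)).
Σ 10^(L/10) = 10^(91.3/10) + 10^(79.2/10) + 10^(89.2/10) + 10^(90.7/10) = 3.439e+09.
L_total = 10·log₁₀(3.439e+09) = 95.36 dB.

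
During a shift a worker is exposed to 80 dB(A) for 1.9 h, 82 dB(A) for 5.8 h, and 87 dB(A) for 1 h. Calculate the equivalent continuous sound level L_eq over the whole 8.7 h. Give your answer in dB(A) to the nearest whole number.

L_eq = 10·log₁₀[(1/T)·Σ tᵢ·10^(Lᵢ/10)] with T = 8.7 h.
Σ tᵢ·10^(Lᵢ/10) = 1.9·10^(80/10) + 5.8·10^(82/10) + 1·10^(87/10) = 1.610e+09.
L_eq = 10·log₁₀(1.610e+09/8.7) = 82.67 dB(A).

83 dB(A)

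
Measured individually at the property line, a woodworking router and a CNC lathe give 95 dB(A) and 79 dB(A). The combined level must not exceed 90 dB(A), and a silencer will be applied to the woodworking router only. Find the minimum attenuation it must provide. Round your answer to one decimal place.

The untreated sources together contribute 10^(79/10) = 7.943e+07, i.e. 79.00 dB(A).
To meet 90 dB(A) overall, the treated woodworking router may contribute at most 10^(90/10) − 7.943e+07 = 9.206e+08, i.e. 89.64 dB(A).
So the woodworking router must be reduced from 95 to 89.64 dB(A): IL = 5.36 dB.

5.4 dB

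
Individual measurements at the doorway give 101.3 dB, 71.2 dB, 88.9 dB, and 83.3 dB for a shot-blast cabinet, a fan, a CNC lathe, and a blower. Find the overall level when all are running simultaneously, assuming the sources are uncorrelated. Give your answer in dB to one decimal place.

101.6 dB

For uncorrelated sources the intensities add, so convert each level to linear form, sum, and take 10·log₁₀ of the total.
Σ 10^(L/10) = 10^(101.3/10) + 10^(71.2/10) + 10^(88.9/10) + 10^(83.3/10) = 1.449e+10.
L_total = 10·log₁₀(1.449e+10) = 101.61 dB.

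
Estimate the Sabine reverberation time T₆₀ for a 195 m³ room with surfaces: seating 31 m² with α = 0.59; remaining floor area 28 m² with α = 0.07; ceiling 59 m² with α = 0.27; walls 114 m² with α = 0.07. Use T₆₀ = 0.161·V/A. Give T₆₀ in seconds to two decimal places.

0.71 s

Total absorption A = 31·0.59 + 28·0.07 + 59·0.27 + 114·0.07 = 44.16 m² sabins.
T₆₀ = 0.161 × 195 / 44.16 = 0.711 s.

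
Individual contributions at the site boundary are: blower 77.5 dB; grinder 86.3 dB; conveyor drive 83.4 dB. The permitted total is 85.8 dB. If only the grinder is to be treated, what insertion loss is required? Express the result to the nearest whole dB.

The untreated sources together contribute 10^(77.5/10) + 10^(83.4/10) = 2.750e+08, i.e. 84.39 dB.
The limit corresponds to 10^(85.8/10) = 3.802e+08; subtracting the fixed part leaves 1.052e+08 for the grinder, i.e. 80.22 dB.
So the grinder must be reduced from 86.3 to 80.22 dB: IL = 6.08 dB.

6 dB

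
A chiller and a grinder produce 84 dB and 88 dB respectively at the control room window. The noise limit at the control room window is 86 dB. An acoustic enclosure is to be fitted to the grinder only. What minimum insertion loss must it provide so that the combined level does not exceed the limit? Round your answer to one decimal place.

Fixed contribution from the other source: Σ 10^(L/10) = 10^(84/10) = 2.512e+08 (84.00 dB).
To meet 86 dB overall, the treated grinder may contribute at most 10^(86/10) − 2.512e+08 = 1.469e+08, i.e. 81.67 dB.
So the grinder must be reduced from 88 to 81.67 dB: IL = 6.33 dB.

6.3 dB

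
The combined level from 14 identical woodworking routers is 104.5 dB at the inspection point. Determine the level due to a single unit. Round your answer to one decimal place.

14 equal contributions raise the level by 10·log₁₀ 14 = 11.461 dB, so each unit alone gives 104.5 − 11.461.

93.0 dB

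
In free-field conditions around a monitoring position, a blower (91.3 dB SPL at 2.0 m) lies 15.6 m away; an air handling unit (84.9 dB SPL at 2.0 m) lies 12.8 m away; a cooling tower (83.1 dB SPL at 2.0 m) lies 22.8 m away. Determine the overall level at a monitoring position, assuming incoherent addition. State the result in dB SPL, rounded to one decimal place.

75.0 dB SPL

Apply inverse-square spreading to bring every level to the receiver, then sum 10^(L/10).
blower: 91.3 − 20·log₁₀(15.6/2.0) = 91.3 − 17.84 = 73.46 dB SPL.
air handling unit: 84.9 − 20·log₁₀(12.8/2.0) = 84.9 − 16.12 = 68.78 dB SPL.
cooling tower: 83.1 − 20·log₁₀(22.8/2.0) = 83.1 − 21.14 = 61.96 dB SPL.
Σ 10^(L/10) = 3.129e+07 → L_total = 10·log₁₀(3.129e+07) = 74.95 dB SPL.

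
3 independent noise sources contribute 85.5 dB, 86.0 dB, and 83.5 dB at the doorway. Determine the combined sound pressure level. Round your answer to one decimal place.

Incoherent sources combine by intensity addition: L_total = 10·log₁₀(Σ 10^(L_i/10)).
Σ 10^(L/10) = 10^(85.5/10) + 10^(86.0/10) + 10^(83.5/10) = 9.768e+08.
L_total = 10·log₁₀(9.768e+08) = 89.90 dB.

89.9 dB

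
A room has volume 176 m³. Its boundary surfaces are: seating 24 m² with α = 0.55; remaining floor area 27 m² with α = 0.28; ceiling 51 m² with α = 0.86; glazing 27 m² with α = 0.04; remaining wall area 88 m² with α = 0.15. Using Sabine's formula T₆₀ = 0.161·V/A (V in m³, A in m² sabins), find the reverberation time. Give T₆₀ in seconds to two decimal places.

A = Σ Sᵢαᵢ = 24·0.55 + 27·0.28 + 51·0.86 + 27·0.04 + 88·0.15 = 78.90 m².
T₆₀ = 0.161·V/A = 0.161·176/78.90 = 0.359 s.

0.36 s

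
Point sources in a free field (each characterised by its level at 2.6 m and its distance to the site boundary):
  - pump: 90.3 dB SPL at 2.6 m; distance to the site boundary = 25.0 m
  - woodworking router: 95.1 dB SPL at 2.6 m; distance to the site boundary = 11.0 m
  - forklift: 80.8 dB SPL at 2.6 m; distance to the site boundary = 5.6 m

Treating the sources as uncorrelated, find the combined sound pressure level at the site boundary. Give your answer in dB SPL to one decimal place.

83.4 dB SPL

Apply inverse-square spreading to bring every level to the receiver, then sum 10^(L/10).
pump: 90.3 − 20·log₁₀(25.0/2.6) = 90.3 − 19.66 = 70.64 dB SPL.
woodworking router: 95.1 − 20·log₁₀(11.0/2.6) = 95.1 − 12.53 = 82.57 dB SPL.
forklift: 80.8 − 20·log₁₀(5.6/2.6) = 80.8 − 6.66 = 74.14 dB SPL.
Σ 10^(L/10) = 2.183e+08 → L_total = 10·log₁₀(2.183e+08) = 83.39 dB SPL.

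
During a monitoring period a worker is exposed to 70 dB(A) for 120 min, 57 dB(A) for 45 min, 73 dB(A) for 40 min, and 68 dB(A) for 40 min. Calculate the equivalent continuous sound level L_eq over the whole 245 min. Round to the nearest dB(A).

Weight each interval's intensity by its duration and average over T = 245 min:
Σ tᵢ·10^(Lᵢ/10) = 120·10^(70/10) + 45·10^(57/10) + 40·10^(73/10) + 40·10^(68/10) = 2.273e+09.
L_eq = 10·log₁₀(2.273e+09/245) = 69.67 dB(A).

70 dB(A)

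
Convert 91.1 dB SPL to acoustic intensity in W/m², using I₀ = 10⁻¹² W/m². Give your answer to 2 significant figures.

0.0013 W/m²

L = 10·log₁₀(I/I₀) ⇒ I = I₀·10^(L/10) = 10⁻¹² × 10^9.11.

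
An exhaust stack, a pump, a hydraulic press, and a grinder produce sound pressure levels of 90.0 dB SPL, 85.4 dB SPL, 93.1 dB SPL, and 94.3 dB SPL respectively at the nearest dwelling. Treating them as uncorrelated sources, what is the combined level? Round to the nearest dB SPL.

98 dB SPL

For uncorrelated sources the intensities add, so convert each level to linear form, sum, and take 10·log₁₀ of the total.
Σ 10^(L/10) = 10^(90.0/10) + 10^(85.4/10) + 10^(93.1/10) + 10^(94.3/10) = 6.080e+09.
L_total = 10·log₁₀(6.080e+09) = 97.84 dB SPL.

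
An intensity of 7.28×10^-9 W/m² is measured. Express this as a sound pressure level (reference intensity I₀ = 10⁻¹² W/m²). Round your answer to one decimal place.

38.6 dB

Dividing by I₀ shifts the exponent by 12: I/I₀ = 7.28×10^3.
L = 10·(0.8621 + 3) = 38.62 dB.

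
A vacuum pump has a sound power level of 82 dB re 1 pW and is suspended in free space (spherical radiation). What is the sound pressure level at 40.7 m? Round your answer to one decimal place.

Free-field spherical radiation: L_p = L_w − 10·log₁₀(4π·r²), r = 40.7 m.
4π·r² = 2.082e+04 m², 10·log₁₀ of that is 43.184 dB.
L_p = 82 − 43.184 = 38.82 dB.

38.8 dB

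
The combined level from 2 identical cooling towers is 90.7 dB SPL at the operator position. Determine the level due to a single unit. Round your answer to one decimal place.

For N identical incoherent sources L_total = L₁ + 10·log₁₀ N, so L₁ = 90.7 − 10·log₁₀(2) = 90.7 − 3.010.

87.7 dB SPL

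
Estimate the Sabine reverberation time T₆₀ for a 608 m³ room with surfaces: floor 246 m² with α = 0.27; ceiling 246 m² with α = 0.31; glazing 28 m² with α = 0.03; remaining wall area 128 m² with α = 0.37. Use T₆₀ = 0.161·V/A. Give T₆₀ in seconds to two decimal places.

0.51 s

Summing Sᵢαᵢ: 246·0.27 + 246·0.31 + 28·0.03 + 128·0.37 = 190.88 m².
T₆₀ = 0.161·V/A = 0.161·608/190.88 = 0.513 s.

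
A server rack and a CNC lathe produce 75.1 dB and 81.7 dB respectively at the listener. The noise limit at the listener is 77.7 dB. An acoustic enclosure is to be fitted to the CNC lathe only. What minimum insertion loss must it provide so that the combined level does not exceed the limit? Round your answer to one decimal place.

7.5 dB

Fixed contribution from the other source: Σ 10^(L/10) = 10^(75.1/10) = 3.236e+07 (75.10 dB).
To meet 77.7 dB overall, the treated CNC lathe may contribute at most 10^(77.7/10) − 3.236e+07 = 2.652e+07, i.e. 74.24 dB.
Required insertion loss = 81.7 − 74.24 = 7.46 dB.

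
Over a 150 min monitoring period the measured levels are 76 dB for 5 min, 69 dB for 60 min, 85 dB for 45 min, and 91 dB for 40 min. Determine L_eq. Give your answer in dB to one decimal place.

86.4 dB

L_eq = 10·log₁₀[(1/T)·Σ tᵢ·10^(Lᵢ/10)] with T = 150 min.
Σ tᵢ·10^(Lᵢ/10) = 5·10^(76/10) + 60·10^(69/10) + 45·10^(85/10) + 40·10^(91/10) = 6.526e+10.
L_eq = 10·log₁₀(6.526e+10/150) = 86.39 dB.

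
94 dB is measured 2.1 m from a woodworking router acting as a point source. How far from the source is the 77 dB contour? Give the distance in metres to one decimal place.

The 17.0 dB drop corresponds to a distance ratio of 10^(17.0/20) for a point source.
r₂ = 2.1·10^((94−77)/20) = 2.1·10^(17.0/20) = 14.87 m.

14.9 m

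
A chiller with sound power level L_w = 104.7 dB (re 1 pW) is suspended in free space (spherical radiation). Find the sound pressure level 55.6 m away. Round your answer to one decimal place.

58.8 dB

The power spreads over a sphere of area 4π·r², so L_p = L_w − 10·log₁₀(4π·r²).
4π·r² = 3.885e+04 m², 10·log₁₀ of that is 45.894 dB.
L_p = 104.7 − 45.894 = 58.81 dB.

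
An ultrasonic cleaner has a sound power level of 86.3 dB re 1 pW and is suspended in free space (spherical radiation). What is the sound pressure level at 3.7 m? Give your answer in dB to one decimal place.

Free-field spherical radiation: L_p = L_w − 10·log₁₀(4π·r²), r = 3.7 m.
4π·r² = 172 m², 10·log₁₀ of that is 22.356 dB.
L_p = 86.3 − 22.356 = 63.94 dB.

63.9 dB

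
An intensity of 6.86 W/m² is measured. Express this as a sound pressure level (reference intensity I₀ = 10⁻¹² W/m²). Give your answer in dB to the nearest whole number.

128 dB

L = 10·log₁₀(I/I₀) = 10·log₁₀(6.86/10⁻¹²) = 10·log₁₀(6.86×10^12).
L = 10·(0.8363 + 12) = 128.36 dB.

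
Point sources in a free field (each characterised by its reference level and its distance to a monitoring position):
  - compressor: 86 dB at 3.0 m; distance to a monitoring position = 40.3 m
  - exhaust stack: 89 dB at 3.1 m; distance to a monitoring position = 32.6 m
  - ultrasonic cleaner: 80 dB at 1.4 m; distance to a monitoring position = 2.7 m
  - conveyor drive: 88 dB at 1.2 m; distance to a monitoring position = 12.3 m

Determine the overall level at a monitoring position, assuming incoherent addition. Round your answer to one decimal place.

Propagate each source to the receiver with L = L_ref − 20·log₁₀(r/r_ref), then add intensities.
compressor: 86 − 20·log₁₀(40.3/3.0) = 86 − 22.56 = 63.44 dB.
exhaust stack: 89 − 20·log₁₀(32.6/3.1) = 89 − 20.44 = 68.56 dB.
ultrasonic cleaner: 80 − 20·log₁₀(2.7/1.4) = 80 − 5.70 = 74.30 dB.
conveyor drive: 88 − 20·log₁₀(12.3/1.2) = 88 − 20.21 = 67.79 dB.
Σ 10^(L/10) = 4.228e+07 → L_total = 10·log₁₀(4.228e+07) = 76.26 dB.

76.3 dB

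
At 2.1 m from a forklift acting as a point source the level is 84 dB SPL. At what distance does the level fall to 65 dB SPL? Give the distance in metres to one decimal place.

18.7 m

The 19.0 dB drop corresponds to a distance ratio of 10^(19.0/20) for a point source.
r₂ = 2.1·10^((84−65)/20) = 2.1·10^(19.0/20) = 18.72 m.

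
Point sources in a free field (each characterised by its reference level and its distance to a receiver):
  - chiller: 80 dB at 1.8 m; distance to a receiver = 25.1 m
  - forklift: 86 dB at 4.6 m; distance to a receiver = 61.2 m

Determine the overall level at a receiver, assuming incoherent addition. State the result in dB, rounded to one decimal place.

Propagate each source to the receiver with L = L_ref − 20·log₁₀(r/r_ref), then add intensities.
chiller: 80 − 20·log₁₀(25.1/1.8) = 80 − 22.89 = 57.11 dB.
forklift: 86 − 20·log₁₀(61.2/4.6) = 86 − 22.48 = 63.52 dB.
Σ 10^(L/10) = 2.763e+06 → L_total = 10·log₁₀(2.763e+06) = 64.41 dB.

64.4 dB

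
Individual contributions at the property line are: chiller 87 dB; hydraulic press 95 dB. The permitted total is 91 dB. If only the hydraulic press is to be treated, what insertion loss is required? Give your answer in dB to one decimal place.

6.2 dB

Everything except the hydraulic press sums to 10^(87/10) = 5.012e+08 in linear terms, 87.00 dB.
To meet 91 dB overall, the treated hydraulic press may contribute at most 10^(91/10) − 5.012e+08 = 7.577e+08, i.e. 88.80 dB.
Required insertion loss = 95 − 88.80 = 6.20 dB.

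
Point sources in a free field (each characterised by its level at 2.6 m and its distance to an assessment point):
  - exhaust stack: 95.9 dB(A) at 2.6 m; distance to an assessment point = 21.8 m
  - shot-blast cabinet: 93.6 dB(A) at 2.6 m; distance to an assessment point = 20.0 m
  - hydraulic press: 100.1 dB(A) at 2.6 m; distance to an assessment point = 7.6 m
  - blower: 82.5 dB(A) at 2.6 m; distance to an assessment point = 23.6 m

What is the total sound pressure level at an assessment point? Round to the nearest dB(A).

91 dB(A)

Propagate each source to the receiver with L = L_ref − 20·log₁₀(r/r_ref), then add intensities.
exhaust stack: 95.9 − 20·log₁₀(21.8/2.6) = 95.9 − 18.47 = 77.43 dB(A).
shot-blast cabinet: 93.6 − 20·log₁₀(20.0/2.6) = 93.6 − 17.72 = 75.88 dB(A).
hydraulic press: 100.1 − 20·log₁₀(7.6/2.6) = 100.1 − 9.32 = 90.78 dB(A).
blower: 82.5 − 20·log₁₀(23.6/2.6) = 82.5 − 19.16 = 63.34 dB(A).
Σ 10^(L/10) = 1.294e+09 → L_total = 10·log₁₀(1.294e+09) = 91.12 dB(A).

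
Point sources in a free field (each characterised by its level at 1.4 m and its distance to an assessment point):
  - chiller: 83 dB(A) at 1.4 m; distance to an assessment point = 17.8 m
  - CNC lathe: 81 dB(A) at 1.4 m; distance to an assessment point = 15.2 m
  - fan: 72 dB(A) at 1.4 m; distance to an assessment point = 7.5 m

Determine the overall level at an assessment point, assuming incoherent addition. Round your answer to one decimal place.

64.6 dB(A)

First find each source's level at the receiver (point-source: −20·log₁₀(r/r_ref)), then combine on an intensity basis.
chiller: 83 − 20·log₁₀(17.8/1.4) = 83 − 22.09 = 60.91 dB(A).
CNC lathe: 81 − 20·log₁₀(15.2/1.4) = 81 − 20.71 = 60.29 dB(A).
fan: 72 − 20·log₁₀(7.5/1.4) = 72 − 14.58 = 57.42 dB(A).
Σ 10^(L/10) = 2.855e+06 → L_total = 10·log₁₀(2.855e+06) = 64.56 dB(A).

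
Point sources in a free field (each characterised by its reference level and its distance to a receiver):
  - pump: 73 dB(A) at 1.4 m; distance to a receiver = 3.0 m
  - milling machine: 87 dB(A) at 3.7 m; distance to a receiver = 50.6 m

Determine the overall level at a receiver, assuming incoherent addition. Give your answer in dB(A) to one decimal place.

68.5 dB(A)

Propagate each source to the receiver with L = L_ref − 20·log₁₀(r/r_ref), then add intensities.
pump: 73 − 20·log₁₀(3.0/1.4) = 73 − 6.62 = 66.38 dB(A).
milling machine: 87 − 20·log₁₀(50.6/3.7) = 87 − 22.72 = 64.28 dB(A).
Σ 10^(L/10) = 7.025e+06 → L_total = 10·log₁₀(7.025e+06) = 68.47 dB(A).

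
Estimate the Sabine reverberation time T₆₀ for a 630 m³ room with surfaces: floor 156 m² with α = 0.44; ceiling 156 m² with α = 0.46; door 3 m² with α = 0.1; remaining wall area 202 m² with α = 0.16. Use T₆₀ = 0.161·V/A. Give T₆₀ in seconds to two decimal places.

0.59 s

A = Σ Sᵢαᵢ = 156·0.44 + 156·0.46 + 3·0.1 + 202·0.16 = 173.02 m².
T₆₀ = 0.161·V/A = 0.161·630/173.02 = 0.586 s.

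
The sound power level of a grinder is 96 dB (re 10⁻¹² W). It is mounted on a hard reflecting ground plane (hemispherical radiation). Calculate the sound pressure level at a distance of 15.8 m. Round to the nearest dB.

L_p = L_w − 10·log₁₀(2π·r²) with r = 15.8 m.
2π·r² = 1569 m², 10·log₁₀ of that is 31.955 dB.
L_p = 96 − 31.955 = 64.05 dB.

64 dB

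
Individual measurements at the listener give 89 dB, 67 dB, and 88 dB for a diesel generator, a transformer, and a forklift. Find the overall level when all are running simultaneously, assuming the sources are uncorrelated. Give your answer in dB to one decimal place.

For uncorrelated sources the intensities add, so convert each level to linear form, sum, and take 10·log₁₀ of the total.
Σ 10^(L/10) = 10^(89/10) + 10^(67/10) + 10^(88/10) = 1.430e+09.
L_total = 10·log₁₀(1.430e+09) = 91.55 dB.

91.6 dB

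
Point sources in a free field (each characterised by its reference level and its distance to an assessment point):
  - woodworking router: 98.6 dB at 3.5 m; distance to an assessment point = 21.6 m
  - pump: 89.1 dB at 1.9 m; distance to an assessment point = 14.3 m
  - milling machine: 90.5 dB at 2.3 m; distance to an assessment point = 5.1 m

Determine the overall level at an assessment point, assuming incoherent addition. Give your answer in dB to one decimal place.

Propagate each source to the receiver with L = L_ref − 20·log₁₀(r/r_ref), then add intensities.
woodworking router: 98.6 − 20·log₁₀(21.6/3.5) = 98.6 − 15.81 = 82.79 dB.
pump: 89.1 − 20·log₁₀(14.3/1.9) = 89.1 − 17.53 = 71.57 dB.
milling machine: 90.5 − 20·log₁₀(5.1/2.3) = 90.5 − 6.92 = 83.58 dB.
Σ 10^(L/10) = 4.328e+08 → L_total = 10·log₁₀(4.328e+08) = 86.36 dB.

86.4 dB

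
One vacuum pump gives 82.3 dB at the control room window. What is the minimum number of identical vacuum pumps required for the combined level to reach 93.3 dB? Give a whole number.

The shortfall is 93.3 − 82.3 = 11.0 dB, and N units add 10·log₁₀ N, so need 10·log₁₀ N ≥ 11.0.
N ≥ 10^(11.0/10) = 12.589, so N = 13.

13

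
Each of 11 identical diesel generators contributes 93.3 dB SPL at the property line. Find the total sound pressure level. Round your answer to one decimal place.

With 11 equal, uncorrelated contributions the intensity is 11× that of one unit, giving a rise of 10·log₁₀ 11.
L_total = 93.3 + 10·log₁₀(11) = 93.3 + 10.414 = 103.71 dB SPL.

103.7 dB SPL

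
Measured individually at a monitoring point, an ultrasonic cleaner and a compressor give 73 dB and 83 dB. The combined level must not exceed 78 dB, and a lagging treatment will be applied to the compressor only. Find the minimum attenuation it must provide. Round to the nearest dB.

Fixed contribution from the other source: Σ 10^(L/10) = 10^(73/10) = 1.995e+07 (73.00 dB).
To meet 78 dB overall, the treated compressor may contribute at most 10^(78/10) − 1.995e+07 = 4.314e+07, i.e. 76.35 dB.
So the compressor must be reduced from 83 to 76.35 dB: IL = 6.65 dB.

7 dB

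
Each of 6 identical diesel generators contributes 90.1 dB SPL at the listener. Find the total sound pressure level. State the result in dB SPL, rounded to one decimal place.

97.9 dB SPL

N identical incoherent sources raise the level by 10·log₁₀ N.
L_total = 90.1 + 10·log₁₀(6) = 90.1 + 7.782 = 97.88 dB SPL.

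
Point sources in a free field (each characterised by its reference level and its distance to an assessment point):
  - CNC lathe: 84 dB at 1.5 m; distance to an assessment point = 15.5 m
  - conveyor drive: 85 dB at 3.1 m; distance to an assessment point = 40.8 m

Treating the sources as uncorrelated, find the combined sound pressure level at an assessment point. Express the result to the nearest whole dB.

First find each source's level at the receiver (point-source: −20·log₁₀(r/r_ref)), then combine on an intensity basis.
CNC lathe: 84 − 20·log₁₀(15.5/1.5) = 84 − 20.28 = 63.72 dB.
conveyor drive: 85 − 20·log₁₀(40.8/3.1) = 85 − 22.39 = 62.61 dB.
Σ 10^(L/10) = 4.178e+06 → L_total = 10·log₁₀(4.178e+06) = 66.21 dB.

66 dB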